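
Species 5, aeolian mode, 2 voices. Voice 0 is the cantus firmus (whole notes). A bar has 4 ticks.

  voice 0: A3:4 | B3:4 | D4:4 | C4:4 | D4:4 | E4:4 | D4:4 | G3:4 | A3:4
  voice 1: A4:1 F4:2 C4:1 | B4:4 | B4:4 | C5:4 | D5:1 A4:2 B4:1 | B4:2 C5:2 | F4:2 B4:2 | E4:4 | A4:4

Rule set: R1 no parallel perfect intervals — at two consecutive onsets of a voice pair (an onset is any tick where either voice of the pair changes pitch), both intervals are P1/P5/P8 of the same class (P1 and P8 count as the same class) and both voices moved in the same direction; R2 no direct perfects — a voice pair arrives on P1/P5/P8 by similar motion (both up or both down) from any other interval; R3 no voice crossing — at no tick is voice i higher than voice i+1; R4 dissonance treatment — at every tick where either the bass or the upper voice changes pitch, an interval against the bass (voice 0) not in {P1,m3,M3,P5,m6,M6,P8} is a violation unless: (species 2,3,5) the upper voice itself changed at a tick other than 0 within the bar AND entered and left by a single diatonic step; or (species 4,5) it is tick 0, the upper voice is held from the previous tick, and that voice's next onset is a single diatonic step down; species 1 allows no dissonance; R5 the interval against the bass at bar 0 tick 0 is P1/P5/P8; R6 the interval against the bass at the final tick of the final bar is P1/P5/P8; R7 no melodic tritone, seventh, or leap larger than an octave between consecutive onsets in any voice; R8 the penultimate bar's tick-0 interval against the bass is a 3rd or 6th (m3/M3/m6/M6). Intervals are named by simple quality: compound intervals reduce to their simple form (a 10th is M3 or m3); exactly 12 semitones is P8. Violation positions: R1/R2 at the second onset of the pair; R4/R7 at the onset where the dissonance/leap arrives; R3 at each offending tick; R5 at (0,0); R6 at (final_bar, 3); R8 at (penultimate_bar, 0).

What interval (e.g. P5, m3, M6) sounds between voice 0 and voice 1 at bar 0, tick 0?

voice 0=A3 voice 1=A4 -> P8

P8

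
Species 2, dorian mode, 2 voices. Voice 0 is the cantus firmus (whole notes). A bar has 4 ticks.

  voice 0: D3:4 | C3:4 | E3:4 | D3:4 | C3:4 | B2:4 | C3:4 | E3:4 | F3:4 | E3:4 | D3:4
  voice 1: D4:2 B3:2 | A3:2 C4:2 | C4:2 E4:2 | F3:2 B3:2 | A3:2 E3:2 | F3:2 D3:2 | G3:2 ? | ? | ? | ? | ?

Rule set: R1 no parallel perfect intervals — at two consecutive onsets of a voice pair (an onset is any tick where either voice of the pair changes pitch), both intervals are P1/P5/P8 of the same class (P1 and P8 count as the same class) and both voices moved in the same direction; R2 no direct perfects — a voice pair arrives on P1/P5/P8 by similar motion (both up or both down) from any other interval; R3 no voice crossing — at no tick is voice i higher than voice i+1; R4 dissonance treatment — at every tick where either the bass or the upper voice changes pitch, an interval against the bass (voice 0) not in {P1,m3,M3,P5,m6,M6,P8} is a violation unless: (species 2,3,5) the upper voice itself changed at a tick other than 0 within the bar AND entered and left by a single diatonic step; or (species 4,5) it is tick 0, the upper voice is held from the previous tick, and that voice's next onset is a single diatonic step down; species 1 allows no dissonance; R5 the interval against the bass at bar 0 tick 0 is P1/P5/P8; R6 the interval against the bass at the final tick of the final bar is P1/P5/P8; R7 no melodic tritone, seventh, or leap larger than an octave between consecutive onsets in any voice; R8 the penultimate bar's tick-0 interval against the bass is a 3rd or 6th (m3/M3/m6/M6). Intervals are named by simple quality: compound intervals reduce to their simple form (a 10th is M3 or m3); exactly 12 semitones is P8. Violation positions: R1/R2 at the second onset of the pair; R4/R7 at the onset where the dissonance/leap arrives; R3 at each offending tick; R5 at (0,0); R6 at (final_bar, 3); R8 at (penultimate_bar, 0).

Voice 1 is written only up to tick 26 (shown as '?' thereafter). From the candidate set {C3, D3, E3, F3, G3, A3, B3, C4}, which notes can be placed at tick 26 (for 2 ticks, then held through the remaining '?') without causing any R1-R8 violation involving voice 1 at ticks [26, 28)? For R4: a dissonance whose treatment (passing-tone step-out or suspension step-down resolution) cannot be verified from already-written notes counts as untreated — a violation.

{A3, C3, C4, E3, G3}

C3: legal
D3: violates R4
E3: legal
F3: violates R4
G3: legal
A3: legal
B3: violates R4
C4: legal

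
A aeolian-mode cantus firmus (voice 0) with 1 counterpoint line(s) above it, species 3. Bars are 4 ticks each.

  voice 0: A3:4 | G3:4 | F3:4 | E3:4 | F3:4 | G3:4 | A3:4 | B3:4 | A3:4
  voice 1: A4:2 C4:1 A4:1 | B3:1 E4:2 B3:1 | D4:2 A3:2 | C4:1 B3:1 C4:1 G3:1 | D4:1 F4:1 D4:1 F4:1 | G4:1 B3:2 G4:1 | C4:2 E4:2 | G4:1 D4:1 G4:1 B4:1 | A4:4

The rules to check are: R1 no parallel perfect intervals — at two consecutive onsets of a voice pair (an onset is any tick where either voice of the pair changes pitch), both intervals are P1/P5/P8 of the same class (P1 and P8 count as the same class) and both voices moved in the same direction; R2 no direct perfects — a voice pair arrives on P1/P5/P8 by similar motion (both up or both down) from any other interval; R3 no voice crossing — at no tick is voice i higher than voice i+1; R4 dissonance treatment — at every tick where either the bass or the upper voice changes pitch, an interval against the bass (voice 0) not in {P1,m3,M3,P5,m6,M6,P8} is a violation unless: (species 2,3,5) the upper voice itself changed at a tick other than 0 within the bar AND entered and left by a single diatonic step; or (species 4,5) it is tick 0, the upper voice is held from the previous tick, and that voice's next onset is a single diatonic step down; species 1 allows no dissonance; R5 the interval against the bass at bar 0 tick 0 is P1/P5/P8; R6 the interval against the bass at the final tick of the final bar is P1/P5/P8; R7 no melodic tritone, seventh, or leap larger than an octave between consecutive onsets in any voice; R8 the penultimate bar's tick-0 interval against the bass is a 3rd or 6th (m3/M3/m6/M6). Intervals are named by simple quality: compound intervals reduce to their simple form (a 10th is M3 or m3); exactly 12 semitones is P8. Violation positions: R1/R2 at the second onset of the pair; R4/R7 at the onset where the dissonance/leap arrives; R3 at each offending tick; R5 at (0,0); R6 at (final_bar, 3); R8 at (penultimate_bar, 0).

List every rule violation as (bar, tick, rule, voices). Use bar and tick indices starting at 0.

(1, 0, R7, (1,))
(5, 0, R1, (0, 1))
(8, 0, R1, (0, 1))

bar 0: v0=A3 v1=A4 downbeat P8
bar 1: v0=G3 v1=B3 downbeat M3
bar 2: v0=F3 v1=D4 downbeat M6
bar 3: v0=E3 v1=C4 downbeat m6
bar 4: v0=F3 v1=D4 downbeat M6
bar 5: v0=G3 v1=G4 downbeat P8
bar 6: v0=A3 v1=C4 downbeat m3
bar 7: v0=B3 v1=G4 downbeat m6
bar 8: v0=A3 v1=A4 downbeat P8
  -> R7 @ bar 1 tick 0 v(1,): A4->B3 leap 10st
  -> R1 @ bar 5 tick 0 v(0, 1): F3/F4 P8 -> G3/G4 P8 similar
  -> R1 @ bar 8 tick 0 v(0, 1): B3/B4 P8 -> A3/A4 P8 similar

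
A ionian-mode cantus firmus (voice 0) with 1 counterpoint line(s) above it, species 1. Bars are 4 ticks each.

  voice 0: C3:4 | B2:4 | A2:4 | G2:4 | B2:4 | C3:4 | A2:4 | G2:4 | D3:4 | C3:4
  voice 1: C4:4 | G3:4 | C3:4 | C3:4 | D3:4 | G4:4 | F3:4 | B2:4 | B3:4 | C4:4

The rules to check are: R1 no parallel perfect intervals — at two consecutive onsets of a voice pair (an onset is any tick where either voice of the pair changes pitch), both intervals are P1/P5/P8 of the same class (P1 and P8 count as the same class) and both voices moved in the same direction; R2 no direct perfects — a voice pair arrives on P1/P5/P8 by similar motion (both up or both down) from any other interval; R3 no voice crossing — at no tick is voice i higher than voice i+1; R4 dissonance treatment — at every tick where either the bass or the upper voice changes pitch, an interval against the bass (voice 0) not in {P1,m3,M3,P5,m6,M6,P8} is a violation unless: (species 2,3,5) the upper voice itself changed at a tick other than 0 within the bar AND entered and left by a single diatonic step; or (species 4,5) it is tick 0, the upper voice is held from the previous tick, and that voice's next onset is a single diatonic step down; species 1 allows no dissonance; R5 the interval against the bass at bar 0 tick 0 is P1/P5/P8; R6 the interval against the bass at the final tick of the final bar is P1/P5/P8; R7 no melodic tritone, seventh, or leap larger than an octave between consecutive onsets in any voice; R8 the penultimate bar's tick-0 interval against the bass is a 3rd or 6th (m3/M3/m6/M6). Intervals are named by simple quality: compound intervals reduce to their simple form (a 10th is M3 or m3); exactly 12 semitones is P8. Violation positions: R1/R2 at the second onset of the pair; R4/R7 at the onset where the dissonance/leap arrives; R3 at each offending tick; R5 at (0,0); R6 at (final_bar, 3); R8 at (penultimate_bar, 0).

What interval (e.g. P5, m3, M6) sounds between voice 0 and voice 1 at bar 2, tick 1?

voice 0=A2 voice 1=C3 -> m3

m3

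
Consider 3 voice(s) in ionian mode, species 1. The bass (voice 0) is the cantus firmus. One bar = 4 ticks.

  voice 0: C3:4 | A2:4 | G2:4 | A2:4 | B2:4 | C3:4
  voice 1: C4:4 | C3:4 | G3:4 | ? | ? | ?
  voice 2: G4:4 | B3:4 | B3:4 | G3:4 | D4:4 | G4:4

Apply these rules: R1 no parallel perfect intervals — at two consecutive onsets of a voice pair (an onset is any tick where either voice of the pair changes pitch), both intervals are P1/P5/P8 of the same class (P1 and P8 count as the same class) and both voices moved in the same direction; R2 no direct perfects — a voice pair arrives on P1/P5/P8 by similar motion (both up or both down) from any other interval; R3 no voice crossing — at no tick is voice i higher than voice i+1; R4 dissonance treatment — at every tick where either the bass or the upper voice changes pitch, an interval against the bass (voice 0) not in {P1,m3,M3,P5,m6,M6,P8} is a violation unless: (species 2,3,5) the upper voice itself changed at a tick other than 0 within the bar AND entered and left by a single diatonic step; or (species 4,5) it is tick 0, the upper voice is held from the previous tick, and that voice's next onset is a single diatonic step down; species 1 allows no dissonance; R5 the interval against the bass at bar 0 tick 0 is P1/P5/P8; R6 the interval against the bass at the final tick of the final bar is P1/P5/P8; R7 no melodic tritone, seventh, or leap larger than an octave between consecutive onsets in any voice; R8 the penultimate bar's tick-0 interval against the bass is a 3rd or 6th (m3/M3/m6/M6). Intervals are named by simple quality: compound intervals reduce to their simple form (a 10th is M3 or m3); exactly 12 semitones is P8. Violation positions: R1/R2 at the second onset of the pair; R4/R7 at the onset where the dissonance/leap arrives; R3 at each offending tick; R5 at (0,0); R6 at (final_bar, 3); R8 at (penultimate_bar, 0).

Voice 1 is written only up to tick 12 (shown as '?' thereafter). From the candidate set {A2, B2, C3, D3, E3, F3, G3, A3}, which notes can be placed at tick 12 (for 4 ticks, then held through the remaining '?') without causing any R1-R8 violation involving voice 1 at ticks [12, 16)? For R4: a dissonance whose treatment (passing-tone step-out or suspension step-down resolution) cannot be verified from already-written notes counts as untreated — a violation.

A2: violates R7
B2: violates R4
C3: violates R2
D3: violates R4
E3: legal
F3: legal
G3: violates R4
A3: violates R1,R3

{E3, F3}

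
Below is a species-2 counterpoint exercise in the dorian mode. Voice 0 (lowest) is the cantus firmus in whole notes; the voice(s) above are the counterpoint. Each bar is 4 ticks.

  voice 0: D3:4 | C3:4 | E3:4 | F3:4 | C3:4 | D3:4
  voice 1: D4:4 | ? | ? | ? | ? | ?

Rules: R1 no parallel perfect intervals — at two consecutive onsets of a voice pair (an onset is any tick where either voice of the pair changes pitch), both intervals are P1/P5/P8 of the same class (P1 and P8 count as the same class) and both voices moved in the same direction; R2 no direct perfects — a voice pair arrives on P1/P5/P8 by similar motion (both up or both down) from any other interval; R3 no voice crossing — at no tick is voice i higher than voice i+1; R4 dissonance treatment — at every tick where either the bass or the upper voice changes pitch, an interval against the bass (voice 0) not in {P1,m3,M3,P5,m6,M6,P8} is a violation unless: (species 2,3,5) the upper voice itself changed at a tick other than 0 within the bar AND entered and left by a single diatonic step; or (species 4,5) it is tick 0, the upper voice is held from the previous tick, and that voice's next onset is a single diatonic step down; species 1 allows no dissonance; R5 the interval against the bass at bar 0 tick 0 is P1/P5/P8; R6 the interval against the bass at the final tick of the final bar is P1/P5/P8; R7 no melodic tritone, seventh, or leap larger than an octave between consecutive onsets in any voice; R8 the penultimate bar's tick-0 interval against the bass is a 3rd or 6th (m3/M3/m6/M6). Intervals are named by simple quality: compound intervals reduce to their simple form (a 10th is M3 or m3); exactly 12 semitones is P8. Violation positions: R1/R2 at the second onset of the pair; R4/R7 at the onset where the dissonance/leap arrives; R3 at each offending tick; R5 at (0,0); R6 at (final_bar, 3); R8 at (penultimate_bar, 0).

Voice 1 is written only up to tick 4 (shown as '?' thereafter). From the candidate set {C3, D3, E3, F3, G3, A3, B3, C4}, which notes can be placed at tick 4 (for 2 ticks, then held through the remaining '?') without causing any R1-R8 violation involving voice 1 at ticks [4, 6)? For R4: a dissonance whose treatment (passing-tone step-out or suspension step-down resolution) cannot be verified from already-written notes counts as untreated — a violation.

{A3}

C3: violates R1,R7
D3: violates R4
E3: violates R7
F3: violates R4
G3: violates R2
A3: legal
B3: violates R4
C4: violates R1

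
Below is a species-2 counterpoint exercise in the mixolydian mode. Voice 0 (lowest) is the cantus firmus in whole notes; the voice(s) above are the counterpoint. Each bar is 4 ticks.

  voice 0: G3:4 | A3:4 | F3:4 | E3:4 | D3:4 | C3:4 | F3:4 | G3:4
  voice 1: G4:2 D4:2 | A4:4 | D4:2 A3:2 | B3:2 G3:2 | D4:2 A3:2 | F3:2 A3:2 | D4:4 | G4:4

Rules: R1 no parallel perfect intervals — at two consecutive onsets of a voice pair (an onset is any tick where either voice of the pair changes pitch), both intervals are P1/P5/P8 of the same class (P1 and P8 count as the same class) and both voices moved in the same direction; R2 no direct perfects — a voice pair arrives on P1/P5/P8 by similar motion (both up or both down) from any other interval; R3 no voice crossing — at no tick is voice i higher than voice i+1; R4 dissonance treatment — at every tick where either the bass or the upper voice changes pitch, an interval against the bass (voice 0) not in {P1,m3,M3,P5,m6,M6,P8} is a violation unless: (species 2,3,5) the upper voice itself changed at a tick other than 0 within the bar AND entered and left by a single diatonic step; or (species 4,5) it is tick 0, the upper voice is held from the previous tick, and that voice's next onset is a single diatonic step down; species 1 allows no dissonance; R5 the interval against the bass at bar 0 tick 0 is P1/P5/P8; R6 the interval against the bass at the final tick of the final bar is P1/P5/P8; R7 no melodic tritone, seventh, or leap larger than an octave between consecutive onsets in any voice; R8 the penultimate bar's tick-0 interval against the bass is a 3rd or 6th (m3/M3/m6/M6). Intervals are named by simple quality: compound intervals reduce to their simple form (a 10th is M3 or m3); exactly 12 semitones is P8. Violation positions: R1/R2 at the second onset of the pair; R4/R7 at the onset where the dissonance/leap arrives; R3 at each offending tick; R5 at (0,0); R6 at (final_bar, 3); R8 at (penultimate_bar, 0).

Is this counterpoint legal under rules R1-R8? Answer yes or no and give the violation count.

No (3 violations)

bar 0: v0=G3 v1=G4 (P8)
bar 1: v0=A3 v1=A4 (P8)
bar 2: v0=F3 v1=D4 (M6)
bar 3: v0=E3 v1=B3 (P5)
bar 4: v0=D3 v1=D4 (P8)
bar 5: v0=C3 v1=F3 (P4)
bar 6: v0=F3 v1=D4 (M6)
bar 7: v0=G3 v1=G4 (P8)
  R2 @ bar1.0: G3/D4 P5 -> A3/A4 P8 similar
  R4 @ bar5.0: C3/F3 P4 untreated
  R2 @ bar7.0: F3/D4 M6 -> G3/G4 P8 similar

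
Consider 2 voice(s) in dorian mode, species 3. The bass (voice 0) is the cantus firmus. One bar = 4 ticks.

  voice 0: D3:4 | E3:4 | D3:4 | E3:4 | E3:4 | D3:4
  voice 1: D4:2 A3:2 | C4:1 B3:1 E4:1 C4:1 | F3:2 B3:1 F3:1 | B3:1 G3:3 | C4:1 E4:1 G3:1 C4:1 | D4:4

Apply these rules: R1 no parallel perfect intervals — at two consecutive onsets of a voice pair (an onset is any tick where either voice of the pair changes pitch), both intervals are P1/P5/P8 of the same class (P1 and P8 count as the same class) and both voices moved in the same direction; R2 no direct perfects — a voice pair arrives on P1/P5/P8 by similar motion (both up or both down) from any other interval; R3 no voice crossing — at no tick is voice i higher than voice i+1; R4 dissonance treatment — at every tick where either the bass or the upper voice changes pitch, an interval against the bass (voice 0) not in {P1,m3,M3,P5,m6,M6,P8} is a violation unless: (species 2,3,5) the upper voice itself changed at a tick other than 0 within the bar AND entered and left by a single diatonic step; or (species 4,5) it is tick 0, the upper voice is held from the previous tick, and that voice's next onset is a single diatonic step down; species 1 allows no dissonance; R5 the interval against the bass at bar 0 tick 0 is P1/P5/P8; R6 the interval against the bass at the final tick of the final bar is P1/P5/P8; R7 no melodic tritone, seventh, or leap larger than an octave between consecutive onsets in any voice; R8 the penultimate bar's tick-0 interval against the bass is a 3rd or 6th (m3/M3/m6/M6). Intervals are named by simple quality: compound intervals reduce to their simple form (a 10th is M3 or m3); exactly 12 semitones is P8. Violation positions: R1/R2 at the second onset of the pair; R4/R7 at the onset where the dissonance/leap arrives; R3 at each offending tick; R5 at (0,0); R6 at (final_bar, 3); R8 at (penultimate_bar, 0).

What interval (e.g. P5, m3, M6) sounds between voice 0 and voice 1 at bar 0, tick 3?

P5

voice 0=D3 voice 1=A3 -> P5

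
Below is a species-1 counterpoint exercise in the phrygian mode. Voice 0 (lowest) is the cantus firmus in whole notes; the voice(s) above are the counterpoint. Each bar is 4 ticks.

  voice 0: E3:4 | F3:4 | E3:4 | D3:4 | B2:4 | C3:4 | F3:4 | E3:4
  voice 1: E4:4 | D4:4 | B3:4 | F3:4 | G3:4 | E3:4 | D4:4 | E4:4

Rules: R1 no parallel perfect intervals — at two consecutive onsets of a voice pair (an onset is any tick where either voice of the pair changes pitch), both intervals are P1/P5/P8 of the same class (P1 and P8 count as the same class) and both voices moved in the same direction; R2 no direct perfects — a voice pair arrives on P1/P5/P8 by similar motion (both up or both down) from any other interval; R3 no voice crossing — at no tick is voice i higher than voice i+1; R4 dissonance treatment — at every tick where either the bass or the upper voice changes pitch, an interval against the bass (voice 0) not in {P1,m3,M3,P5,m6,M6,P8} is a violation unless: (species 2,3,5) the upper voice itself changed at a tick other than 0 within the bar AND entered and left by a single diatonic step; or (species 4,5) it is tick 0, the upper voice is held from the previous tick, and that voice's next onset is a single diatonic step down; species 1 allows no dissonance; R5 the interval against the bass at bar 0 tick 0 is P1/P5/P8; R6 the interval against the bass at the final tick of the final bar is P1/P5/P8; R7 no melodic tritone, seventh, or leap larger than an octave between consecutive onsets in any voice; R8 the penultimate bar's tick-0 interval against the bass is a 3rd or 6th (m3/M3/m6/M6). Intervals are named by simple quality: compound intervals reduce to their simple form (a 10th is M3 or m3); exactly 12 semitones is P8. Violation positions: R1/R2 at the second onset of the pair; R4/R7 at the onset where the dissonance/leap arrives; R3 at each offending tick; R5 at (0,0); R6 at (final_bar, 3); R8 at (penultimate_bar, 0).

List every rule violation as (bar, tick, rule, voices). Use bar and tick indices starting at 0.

bar 0: v0=E3 v1=E4 downbeat P8
bar 1: v0=F3 v1=D4 downbeat M6
bar 2: v0=E3 v1=B3 downbeat P5
bar 3: v0=D3 v1=F3 downbeat m3
bar 4: v0=B2 v1=G3 downbeat m6
bar 5: v0=C3 v1=E3 downbeat M3
bar 6: v0=F3 v1=D4 downbeat M6
bar 7: v0=E3 v1=E4 downbeat P8
  -> R2 @ bar 2 tick 0 v(0, 1): F3/D4 M6 -> E3/B3 P5 similar
  -> R7 @ bar 3 tick 0 v(1,): B3->F3 leap 6st
  -> R7 @ bar 6 tick 0 v(1,): E3->D4 leap 10st

(2, 0, R2, (0, 1))
(3, 0, R7, (1,))
(6, 0, R7, (1,))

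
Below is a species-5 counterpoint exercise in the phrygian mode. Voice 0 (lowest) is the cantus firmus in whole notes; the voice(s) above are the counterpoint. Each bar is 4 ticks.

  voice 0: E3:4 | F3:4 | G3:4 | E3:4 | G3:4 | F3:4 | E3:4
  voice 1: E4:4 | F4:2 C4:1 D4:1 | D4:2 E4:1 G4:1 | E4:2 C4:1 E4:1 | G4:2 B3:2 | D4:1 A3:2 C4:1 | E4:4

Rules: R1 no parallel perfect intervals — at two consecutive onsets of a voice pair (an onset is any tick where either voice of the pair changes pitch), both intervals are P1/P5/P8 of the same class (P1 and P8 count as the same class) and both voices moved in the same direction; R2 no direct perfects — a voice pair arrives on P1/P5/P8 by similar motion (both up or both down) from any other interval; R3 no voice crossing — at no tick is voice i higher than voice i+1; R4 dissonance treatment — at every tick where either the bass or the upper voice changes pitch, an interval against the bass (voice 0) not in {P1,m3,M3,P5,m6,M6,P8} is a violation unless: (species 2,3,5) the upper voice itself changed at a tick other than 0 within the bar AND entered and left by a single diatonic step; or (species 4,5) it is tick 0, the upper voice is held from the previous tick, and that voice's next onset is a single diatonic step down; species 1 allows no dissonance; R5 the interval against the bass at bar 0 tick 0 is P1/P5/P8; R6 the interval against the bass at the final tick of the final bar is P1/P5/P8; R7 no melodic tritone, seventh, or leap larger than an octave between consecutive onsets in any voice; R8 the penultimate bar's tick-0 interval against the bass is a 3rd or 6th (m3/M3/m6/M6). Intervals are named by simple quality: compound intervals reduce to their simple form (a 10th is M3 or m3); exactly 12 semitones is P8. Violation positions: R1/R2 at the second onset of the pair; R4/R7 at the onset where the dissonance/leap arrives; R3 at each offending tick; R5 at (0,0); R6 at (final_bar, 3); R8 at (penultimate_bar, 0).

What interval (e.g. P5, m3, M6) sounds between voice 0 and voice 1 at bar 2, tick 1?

voice 0=G3 voice 1=D4 -> P5

P5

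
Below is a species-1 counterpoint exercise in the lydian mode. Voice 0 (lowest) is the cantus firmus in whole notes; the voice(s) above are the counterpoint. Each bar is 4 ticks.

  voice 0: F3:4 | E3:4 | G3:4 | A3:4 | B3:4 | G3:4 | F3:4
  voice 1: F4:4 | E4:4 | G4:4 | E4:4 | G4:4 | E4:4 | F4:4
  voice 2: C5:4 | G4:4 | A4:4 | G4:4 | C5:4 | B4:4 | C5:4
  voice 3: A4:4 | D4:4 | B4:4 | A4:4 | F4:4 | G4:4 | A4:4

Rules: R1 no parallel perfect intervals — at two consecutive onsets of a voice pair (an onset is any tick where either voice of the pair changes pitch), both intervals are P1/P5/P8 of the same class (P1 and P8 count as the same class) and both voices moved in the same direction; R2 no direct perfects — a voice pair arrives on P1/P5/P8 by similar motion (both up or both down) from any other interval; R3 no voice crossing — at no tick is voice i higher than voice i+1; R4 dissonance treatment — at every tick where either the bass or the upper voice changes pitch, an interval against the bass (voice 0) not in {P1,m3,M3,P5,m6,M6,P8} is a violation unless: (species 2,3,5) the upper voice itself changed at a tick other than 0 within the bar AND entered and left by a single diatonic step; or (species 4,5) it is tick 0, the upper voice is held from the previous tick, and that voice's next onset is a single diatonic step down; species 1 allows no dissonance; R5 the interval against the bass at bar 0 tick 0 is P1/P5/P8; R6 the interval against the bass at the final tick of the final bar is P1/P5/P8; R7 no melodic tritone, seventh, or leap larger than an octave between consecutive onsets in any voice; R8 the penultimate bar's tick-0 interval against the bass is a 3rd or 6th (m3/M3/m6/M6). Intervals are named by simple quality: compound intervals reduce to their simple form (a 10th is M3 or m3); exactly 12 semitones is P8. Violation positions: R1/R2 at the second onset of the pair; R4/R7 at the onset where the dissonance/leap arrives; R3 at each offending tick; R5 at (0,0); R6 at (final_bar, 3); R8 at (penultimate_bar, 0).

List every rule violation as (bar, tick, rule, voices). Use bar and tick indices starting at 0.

(0, 0, R3, (2, 3))
(0, 0, R5, (0, 3))
(0, 1, R3, (2, 3))
(0, 2, R3, (2, 3))
(0, 3, R3, (2, 3))
(1, 0, R1, (0, 1))
(1, 0, R3, (2, 3))
(1, 0, R4, (0, 3))
(1, 1, R3, (2, 3))
(1, 2, R3, (2, 3))
(1, 3, R3, (2, 3))
(2, 0, R1, (0, 1))
(2, 0, R4, (0, 2))
(3, 0, R4, (0, 2))
(4, 0, R3, (2, 3))
(4, 0, R4, (0, 2))
(4, 0, R4, (0, 3))
(4, 1, R3, (2, 3))
(4, 2, R3, (2, 3))
(4, 3, R3, (2, 3))
(5, 0, R2, (1, 2))
(5, 0, R3, (2, 3))
(5, 0, R8, (0, 3))
(5, 1, R3, (2, 3))
(5, 2, R3, (2, 3))
(5, 3, R3, (2, 3))
(6, 0, R1, (1, 2))
(6, 0, R3, (2, 3))
(6, 1, R3, (2, 3))
(6, 2, R3, (2, 3))
(6, 3, R3, (2, 3))
(6, 3, R6, (0, 3))

bar 0: v0=F3 v1=F4 v2=C5 v3=A4 downbeat M3
bar 1: v0=E3 v1=E4 v2=G4 v3=D4 downbeat m7
bar 2: v0=G3 v1=G4 v2=A4 v3=B4 downbeat M3
bar 3: v0=A3 v1=E4 v2=G4 v3=A4 downbeat P8
bar 4: v0=B3 v1=G4 v2=C5 v3=F4 downbeat TT
bar 5: v0=G3 v1=E4 v2=B4 v3=G4 downbeat P8
bar 6: v0=F3 v1=F4 v2=C5 v3=A4 downbeat M3
  -> R3 @ bar 0 tick 0 v(2, 3): C5 above A4
  -> R5 @ bar 0 tick 0 v(0, 3): opens on M3
  -> R3 @ bar 0 tick 1 v(2, 3): C5 above A4
  -> R3 @ bar 0 tick 2 v(2, 3): C5 above A4
  -> R3 @ bar 0 tick 3 v(2, 3): C5 above A4
  -> R1 @ bar 1 tick 0 v(0, 1): F3/F4 P8 -> E3/E4 P8 similar
  -> R3 @ bar 1 tick 0 v(2, 3): G4 above D4
  -> R4 @ bar 1 tick 0 v(0, 3): E3/D4 m7 untreated
  -> R3 @ bar 1 tick 1 v(2, 3): G4 above D4
  -> R3 @ bar 1 tick 2 v(2, 3): G4 above D4
  -> R3 @ bar 1 tick 3 v(2, 3): G4 above D4
  -> R1 @ bar 2 tick 0 v(0, 1): E3/E4 P8 -> G3/G4 P8 similar
  -> R4 @ bar 2 tick 0 v(0, 2): G3/A4 M2 untreated
  -> R4 @ bar 3 tick 0 v(0, 2): A3/G4 m7 untreated
  -> R3 @ bar 4 tick 0 v(2, 3): C5 above F4
  -> R4 @ bar 4 tick 0 v(0, 2): B3/C5 m2 untreated
  -> R4 @ bar 4 tick 0 v(0, 3): B3/F4 TT untreated
  -> R3 @ bar 4 tick 1 v(2, 3): C5 above F4
  -> R3 @ bar 4 tick 2 v(2, 3): C5 above F4
  -> R3 @ bar 4 tick 3 v(2, 3): C5 above F4
  -> R2 @ bar 5 tick 0 v(1, 2): G4/C5 P4 -> E4/B4 P5 similar
  -> R3 @ bar 5 tick 0 v(2, 3): B4 above G4
  -> R8 @ bar 5 tick 0 v(0, 3): penult P8 not 3rd/6th
  -> R3 @ bar 5 tick 1 v(2, 3): B4 above G4
  -> R3 @ bar 5 tick 2 v(2, 3): B4 above G4
  -> R3 @ bar 5 tick 3 v(2, 3): B4 above G4
  -> R1 @ bar 6 tick 0 v(1, 2): E4/B4 P5 -> F4/C5 P5 similar
  -> R3 @ bar 6 tick 0 v(2, 3): C5 above A4
  -> R3 @ bar 6 tick 1 v(2, 3): C5 above A4
  -> R3 @ bar 6 tick 2 v(2, 3): C5 above A4
  -> R3 @ bar 6 tick 3 v(2, 3): C5 above A4
  -> R6 @ bar 6 tick 3 v(0, 3): closes on M3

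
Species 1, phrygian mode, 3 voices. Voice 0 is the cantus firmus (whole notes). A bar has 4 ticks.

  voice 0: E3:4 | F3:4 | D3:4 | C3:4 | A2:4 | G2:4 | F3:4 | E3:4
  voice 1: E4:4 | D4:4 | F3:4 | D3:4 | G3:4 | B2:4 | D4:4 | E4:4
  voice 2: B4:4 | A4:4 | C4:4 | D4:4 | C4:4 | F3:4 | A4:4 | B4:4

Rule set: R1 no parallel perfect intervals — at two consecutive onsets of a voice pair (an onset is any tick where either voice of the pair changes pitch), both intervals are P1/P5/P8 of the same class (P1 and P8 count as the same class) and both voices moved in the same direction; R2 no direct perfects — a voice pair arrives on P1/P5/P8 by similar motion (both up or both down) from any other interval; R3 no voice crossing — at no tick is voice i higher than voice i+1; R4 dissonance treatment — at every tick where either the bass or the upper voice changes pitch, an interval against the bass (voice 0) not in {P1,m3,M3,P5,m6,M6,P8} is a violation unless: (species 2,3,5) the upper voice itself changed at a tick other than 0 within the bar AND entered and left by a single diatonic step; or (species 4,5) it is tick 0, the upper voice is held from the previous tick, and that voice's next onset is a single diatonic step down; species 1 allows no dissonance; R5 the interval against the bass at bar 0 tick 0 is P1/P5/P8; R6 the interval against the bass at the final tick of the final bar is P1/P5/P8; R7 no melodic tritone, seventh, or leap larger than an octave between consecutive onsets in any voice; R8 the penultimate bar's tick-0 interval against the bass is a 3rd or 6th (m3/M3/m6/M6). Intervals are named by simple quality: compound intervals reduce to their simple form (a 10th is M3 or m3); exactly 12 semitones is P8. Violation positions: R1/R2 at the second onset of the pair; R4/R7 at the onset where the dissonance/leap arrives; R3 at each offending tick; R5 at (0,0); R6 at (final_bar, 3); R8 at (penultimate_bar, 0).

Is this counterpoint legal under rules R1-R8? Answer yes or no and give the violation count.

No (12 violations)

bar 0: v0=E3 v1=E4 v2=B4 (P5)
bar 1: v0=F3 v1=D4 v2=A4 (M3)
bar 2: v0=D3 v1=F3 v2=C4 (m7)
bar 3: v0=C3 v1=D3 v2=D4 (M2)
bar 4: v0=A2 v1=G3 v2=C4 (m3)
bar 5: v0=G2 v1=B2 v2=F3 (m7)
bar 6: v0=F3 v1=D4 v2=A4 (M3)
bar 7: v0=E3 v1=E4 v2=B4 (P5)
  R1 @ bar1.0: E4/B4 P5 -> D4/A4 P5 similar
  R1 @ bar2.0: D4/A4 P5 -> F3/C4 P5 similar
  R4 @ bar2.0: D3/C4 m7 untreated
  R4 @ bar3.0: C3/D3 M2 untreated
  R4 @ bar3.0: C3/D4 M2 untreated
  R4 @ bar4.0: A2/G3 m7 untreated
  R4 @ bar5.0: G2/F3 m7 untreated
  R2 @ bar6.0: B2/F3 TT -> D4/A4 P5 similar
  R7 @ bar6.0: G2->F3 leap 10st
  R7 @ bar6.0: B2->D4 leap 15st
  R7 @ bar6.0: F3->A4 leap 16st
  R1 @ bar7.0: D4/A4 P5 -> E4/B4 P5 similar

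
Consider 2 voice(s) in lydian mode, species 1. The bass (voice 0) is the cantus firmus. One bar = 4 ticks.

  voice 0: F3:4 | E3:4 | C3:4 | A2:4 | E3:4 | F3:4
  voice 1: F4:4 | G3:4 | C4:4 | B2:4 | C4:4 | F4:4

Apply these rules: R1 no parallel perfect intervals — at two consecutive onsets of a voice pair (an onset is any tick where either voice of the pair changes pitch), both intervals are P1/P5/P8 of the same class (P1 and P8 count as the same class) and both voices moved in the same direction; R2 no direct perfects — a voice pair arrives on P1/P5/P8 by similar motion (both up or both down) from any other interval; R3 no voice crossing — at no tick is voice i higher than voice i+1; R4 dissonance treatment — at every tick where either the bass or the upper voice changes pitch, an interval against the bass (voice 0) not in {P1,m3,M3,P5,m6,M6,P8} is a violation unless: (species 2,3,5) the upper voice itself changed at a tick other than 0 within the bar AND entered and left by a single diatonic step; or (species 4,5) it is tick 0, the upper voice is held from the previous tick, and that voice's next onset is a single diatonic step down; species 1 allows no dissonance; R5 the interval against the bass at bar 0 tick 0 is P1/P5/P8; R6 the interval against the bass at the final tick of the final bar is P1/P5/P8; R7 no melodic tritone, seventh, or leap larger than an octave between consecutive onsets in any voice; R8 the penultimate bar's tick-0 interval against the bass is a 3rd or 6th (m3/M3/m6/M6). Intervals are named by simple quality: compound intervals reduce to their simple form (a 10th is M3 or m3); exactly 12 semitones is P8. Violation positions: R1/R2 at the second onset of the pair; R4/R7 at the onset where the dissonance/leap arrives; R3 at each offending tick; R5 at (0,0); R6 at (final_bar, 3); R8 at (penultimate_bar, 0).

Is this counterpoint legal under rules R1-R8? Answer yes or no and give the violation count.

No (5 violations)

bar 0: v0=F3 v1=F4 (P8)
bar 1: v0=E3 v1=G3 (m3)
bar 2: v0=C3 v1=C4 (P8)
bar 3: v0=A2 v1=B2 (M2)
bar 4: v0=E3 v1=C4 (m6)
bar 5: v0=F3 v1=F4 (P8)
  R7 @ bar1.0: F4->G3 leap 10st
  R4 @ bar3.0: A2/B2 M2 untreated
  R7 @ bar3.0: C4->B2 leap 13st
  R7 @ bar4.0: B2->C4 leap 13st
  R2 @ bar5.0: E3/C4 m6 -> F3/F4 P8 similar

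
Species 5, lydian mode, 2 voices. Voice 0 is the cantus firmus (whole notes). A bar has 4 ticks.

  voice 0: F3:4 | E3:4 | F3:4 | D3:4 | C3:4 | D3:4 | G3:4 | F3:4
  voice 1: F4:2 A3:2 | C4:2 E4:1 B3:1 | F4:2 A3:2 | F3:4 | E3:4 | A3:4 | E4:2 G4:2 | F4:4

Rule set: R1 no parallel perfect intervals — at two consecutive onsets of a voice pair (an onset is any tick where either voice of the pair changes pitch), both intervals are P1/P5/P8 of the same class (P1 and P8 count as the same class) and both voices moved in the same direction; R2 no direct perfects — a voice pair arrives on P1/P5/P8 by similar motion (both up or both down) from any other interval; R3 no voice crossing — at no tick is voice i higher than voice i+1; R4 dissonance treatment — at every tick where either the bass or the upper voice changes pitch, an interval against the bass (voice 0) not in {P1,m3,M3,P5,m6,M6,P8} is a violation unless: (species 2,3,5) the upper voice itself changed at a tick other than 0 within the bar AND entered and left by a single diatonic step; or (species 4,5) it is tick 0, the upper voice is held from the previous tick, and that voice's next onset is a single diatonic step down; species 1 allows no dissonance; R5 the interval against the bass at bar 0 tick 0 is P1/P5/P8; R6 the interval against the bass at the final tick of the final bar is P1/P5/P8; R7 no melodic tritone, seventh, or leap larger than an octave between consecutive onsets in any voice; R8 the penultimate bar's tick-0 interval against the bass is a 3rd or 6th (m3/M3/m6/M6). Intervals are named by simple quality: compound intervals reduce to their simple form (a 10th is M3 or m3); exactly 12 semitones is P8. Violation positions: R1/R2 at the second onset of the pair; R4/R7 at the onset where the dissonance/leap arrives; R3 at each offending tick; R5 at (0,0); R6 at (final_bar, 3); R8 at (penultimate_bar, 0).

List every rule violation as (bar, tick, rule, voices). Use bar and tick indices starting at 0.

bar 0: v0=F3 v1=F4 downbeat P8
bar 1: v0=E3 v1=C4 downbeat m6
bar 2: v0=F3 v1=F4 downbeat P8
bar 3: v0=D3 v1=F3 downbeat m3
bar 4: v0=C3 v1=E3 downbeat M3
bar 5: v0=D3 v1=A3 downbeat P5
bar 6: v0=G3 v1=E4 downbeat M6
bar 7: v0=F3 v1=F4 downbeat P8
  -> R2 @ bar 2 tick 0 v(0, 1): E3/B3 P5 -> F3/F4 P8 similar
  -> R7 @ bar 2 tick 0 v(1,): B3->F4 leap 6st
  -> R2 @ bar 5 tick 0 v(0, 1): C3/E3 M3 -> D3/A3 P5 similar
  -> R1 @ bar 7 tick 0 v(0, 1): G3/G4 P8 -> F3/F4 P8 similar

(2, 0, R2, (0, 1))
(2, 0, R7, (1,))
(5, 0, R2, (0, 1))
(7, 0, R1, (0, 1))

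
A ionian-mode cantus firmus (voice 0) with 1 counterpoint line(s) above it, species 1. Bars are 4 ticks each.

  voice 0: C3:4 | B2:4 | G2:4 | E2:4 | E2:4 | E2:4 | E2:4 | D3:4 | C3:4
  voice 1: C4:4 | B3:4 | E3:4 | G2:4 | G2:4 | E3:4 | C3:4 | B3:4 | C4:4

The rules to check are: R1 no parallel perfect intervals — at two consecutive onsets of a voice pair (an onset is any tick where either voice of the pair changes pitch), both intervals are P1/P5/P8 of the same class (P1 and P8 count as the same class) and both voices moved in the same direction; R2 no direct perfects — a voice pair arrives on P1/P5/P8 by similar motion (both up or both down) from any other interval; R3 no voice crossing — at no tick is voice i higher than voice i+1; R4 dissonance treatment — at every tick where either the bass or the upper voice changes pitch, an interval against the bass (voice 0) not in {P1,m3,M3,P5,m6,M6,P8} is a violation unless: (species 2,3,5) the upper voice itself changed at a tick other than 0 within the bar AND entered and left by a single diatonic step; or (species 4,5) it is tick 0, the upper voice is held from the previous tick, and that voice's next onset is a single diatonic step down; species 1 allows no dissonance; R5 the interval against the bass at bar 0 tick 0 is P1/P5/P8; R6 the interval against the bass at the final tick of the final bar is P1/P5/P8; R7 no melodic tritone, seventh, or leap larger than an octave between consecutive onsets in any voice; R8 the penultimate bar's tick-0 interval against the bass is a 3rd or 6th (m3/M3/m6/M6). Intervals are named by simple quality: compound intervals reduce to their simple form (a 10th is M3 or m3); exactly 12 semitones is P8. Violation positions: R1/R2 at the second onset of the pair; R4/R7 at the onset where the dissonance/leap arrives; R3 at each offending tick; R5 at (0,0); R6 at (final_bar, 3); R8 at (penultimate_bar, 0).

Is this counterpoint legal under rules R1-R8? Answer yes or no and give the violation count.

bar 0: v0=C3 v1=C4 (P8)
bar 1: v0=B2 v1=B3 (P8)
bar 2: v0=G2 v1=E3 (M6)
bar 3: v0=E2 v1=G2 (m3)
bar 4: v0=E2 v1=G2 (m3)
bar 5: v0=E2 v1=E3 (P8)
bar 6: v0=E2 v1=C3 (m6)
bar 7: v0=D3 v1=B3 (M6)
bar 8: v0=C3 v1=C4 (P8)
  R1 @ bar1.0: C3/C4 P8 -> B2/B3 P8 similar
  R7 @ bar7.0: E2->D3 leap 10st
  R7 @ bar7.0: C3->B3 leap 11st

No (3 violations)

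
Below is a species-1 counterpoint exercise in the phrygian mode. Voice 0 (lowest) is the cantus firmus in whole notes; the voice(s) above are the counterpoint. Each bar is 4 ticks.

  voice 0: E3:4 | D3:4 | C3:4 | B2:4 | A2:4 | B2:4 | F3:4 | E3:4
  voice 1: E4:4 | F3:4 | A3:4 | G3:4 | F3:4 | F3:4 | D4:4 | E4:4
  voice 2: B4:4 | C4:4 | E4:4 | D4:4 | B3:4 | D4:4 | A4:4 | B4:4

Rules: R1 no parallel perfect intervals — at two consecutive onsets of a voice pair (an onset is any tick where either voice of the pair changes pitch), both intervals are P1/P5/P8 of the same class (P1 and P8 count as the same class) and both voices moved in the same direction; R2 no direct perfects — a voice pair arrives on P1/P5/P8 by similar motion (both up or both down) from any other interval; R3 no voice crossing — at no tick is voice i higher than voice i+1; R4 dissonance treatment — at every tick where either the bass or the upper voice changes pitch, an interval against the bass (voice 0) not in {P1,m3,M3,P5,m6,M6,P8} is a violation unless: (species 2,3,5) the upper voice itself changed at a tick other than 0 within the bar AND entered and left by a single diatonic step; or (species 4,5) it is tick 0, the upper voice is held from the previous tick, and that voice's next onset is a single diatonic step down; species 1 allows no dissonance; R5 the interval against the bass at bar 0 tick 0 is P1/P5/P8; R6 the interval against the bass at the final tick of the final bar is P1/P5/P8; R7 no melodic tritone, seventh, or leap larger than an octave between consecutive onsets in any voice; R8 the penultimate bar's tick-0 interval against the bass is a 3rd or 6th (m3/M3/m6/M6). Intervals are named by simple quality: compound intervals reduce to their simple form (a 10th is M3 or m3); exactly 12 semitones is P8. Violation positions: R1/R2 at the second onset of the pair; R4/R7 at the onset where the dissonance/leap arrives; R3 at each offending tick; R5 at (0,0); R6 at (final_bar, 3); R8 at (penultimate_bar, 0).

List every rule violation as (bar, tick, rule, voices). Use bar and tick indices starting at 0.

bar 0: v0=E3 v1=E4 v2=B4 downbeat P5
bar 1: v0=D3 v1=F3 v2=C4 downbeat m7
bar 2: v0=C3 v1=A3 v2=E4 downbeat M3
bar 3: v0=B2 v1=G3 v2=D4 downbeat m3
bar 4: v0=A2 v1=F3 v2=B3 downbeat M2
bar 5: v0=B2 v1=F3 v2=D4 downbeat m3
bar 6: v0=F3 v1=D4 v2=A4 downbeat M3
bar 7: v0=E3 v1=E4 v2=B4 downbeat P5
  -> R1 @ bar 1 tick 0 v(1, 2): E4/B4 P5 -> F3/C4 P5 similar
  -> R4 @ bar 1 tick 0 v(0, 2): D3/C4 m7 untreated
  -> R7 @ bar 1 tick 0 v(1,): E4->F3 leap 11st
  -> R7 @ bar 1 tick 0 v(2,): B4->C4 leap 11st
  -> R1 @ bar 2 tick 0 v(1, 2): F3/C4 P5 -> A3/E4 P5 similar
  -> R1 @ bar 3 tick 0 v(1, 2): A3/E4 P5 -> G3/D4 P5 similar
  -> R4 @ bar 4 tick 0 v(0, 2): A2/B3 M2 untreated
  -> R4 @ bar 5 tick 0 v(0, 1): B2/F3 TT untreated
  -> R2 @ bar 6 tick 0 v(1, 2): F3/D4 M6 -> D4/A4 P5 similar
  -> R7 @ bar 6 tick 0 v(0,): B2->F3 leap 6st
  -> R1 @ bar 7 tick 0 v(1, 2): D4/A4 P5 -> E4/B4 P5 similar

(1, 0, R1, (1, 2))
(1, 0, R4, (0, 2))
(1, 0, R7, (1,))
(1, 0, R7, (2,))
(2, 0, R1, (1, 2))
(3, 0, R1, (1, 2))
(4, 0, R4, (0, 2))
(5, 0, R4, (0, 1))
(6, 0, R2, (1, 2))
(6, 0, R7, (0,))
(7, 0, R1, (1, 2))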